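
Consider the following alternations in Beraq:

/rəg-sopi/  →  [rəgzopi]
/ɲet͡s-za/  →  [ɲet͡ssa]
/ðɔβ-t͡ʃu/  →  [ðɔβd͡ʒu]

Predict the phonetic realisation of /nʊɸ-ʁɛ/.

The data show progressive voicing assimilation: /s/ → [z] after /g/; /z/ → [s] after /t͡s/; /t͡ʃ/ → [d͡ʒ] after /β/. In each pair only voicing changes, matching the preceding consonant, while place and manner stay constant.
The rule targets /ʁ/ (voiced uvular fricative), which sits after the trigger /ɸ/ (voiceless).
A voiceless uvular fricative is [χ], so the surface segment is [χ].

[nʊɸχɛ]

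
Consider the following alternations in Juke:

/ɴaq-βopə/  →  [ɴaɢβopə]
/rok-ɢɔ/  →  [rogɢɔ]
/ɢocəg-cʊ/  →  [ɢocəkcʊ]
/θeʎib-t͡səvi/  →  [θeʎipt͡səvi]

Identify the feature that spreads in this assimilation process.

voicing

Underlying /q/ is realised as [ɢ] next to /β/; /β/ itself does not change.
/q/ is voiceless while /β/ is voiced; the output [ɢ] is voiced, matching the trigger — so the feature that spreads is voicing.
The other alternating forms pattern the same way: /k/ → [g] before /ɢ/ (voiceless → voiced, matching voiced); /g/ → [k] before /c/ (voiced → voiceless, matching voiceless); /b/ → [p] before /t͡s/ (voiced → voiceless, matching voiceless) — only voicing changes, and always toward the following segment.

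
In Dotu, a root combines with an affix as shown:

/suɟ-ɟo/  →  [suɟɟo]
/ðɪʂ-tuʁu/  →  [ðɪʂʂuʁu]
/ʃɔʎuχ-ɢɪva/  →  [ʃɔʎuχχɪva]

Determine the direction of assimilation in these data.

Comparing underlying and surface forms, /t/ → [ʂ] is the alternation; the neighbouring /ʂ/ is constant.
The output [ʂ] is identical to the trigger /ʂ/ — every feature (place, manner, voicing) has been copied — so this is total assimilation.
The other form behaves the same way: /ɢ/ → [χ] after /χ/ — in each case the output is a copy of the preceding consonant.
In [suɟɟo] the two consonants at the boundary are already identical (/ɟ/ + /ɟ/), so the rule applies vacuously and nothing changes.
Since the segment that changes follows the conditioning segment, the assimilation is progressive.

progressive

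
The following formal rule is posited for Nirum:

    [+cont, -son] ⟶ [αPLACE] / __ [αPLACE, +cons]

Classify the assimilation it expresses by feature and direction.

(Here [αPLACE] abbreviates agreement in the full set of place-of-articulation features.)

regressive place assimilation

The rule copies the place features (abbreviated [PLACE]) from the environment onto the target, so the assimilating feature is place.
Since the environment is written after the underscore, the trigger follows the target; the direction is regressive.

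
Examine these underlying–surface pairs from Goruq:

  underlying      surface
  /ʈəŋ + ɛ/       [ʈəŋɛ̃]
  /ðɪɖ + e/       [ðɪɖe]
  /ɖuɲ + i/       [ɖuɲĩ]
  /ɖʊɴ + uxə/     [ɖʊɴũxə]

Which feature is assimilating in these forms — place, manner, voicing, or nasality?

The vowel /ɛ/ surfaces as nasalised [ɛ̃] next to the preceding nasal /ŋ/ — it has acquired the [+nasal] feature of its neighbour.
The other forms show the same pattern: /i/ → [ĩ] after /ɲ/; /u/ → [ũ] after /ɴ/ — each time a vowel is nasalised next to a preceding nasal.
No change occurs in [ðɪɖe] because the vowel at the boundary is adjacent to an oral consonant, not a nasal (/e/ next to /ɖ/).

nasality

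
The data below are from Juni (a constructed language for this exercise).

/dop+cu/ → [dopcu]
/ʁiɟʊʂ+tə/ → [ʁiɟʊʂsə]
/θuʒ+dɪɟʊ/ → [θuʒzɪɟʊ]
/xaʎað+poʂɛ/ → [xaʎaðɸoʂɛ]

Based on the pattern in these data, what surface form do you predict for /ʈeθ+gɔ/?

The data show progressive manner assimilation: /t/ → [s] after /ʂ/; /d/ → [z] after /ʒ/; /p/ → [ɸ] after /ð/. In each pair only manner changes, matching the preceding consonant, while place and voice stay constant.
No alternation appears in [dopcu]: there the adjacent consonants already agree in manner (/c/ and /p/ are both stops), so this form is consistent with the same rule.
The rule targets /g/ (voiced velar stop), which sits after the trigger /θ/ (fricative).
A voiced velar fricative is [ɣ], so the surface segment is [ɣ].

[ʈeθɣɔ]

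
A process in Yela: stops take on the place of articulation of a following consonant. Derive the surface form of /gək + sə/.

[gətsə]

/k/ is a voiceless velar stop. The following trigger /s/ is alveolar, so /k/ must become alveolar as well.
The voiceless alveolar stop is [t], so /k/ → [t].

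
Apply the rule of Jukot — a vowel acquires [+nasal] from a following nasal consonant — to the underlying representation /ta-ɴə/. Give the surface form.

[tãɴə]

The vowel /a/ is adjacent to the following nasal /ɴ/, so it acquires [+nasal] and surfaces as [ã].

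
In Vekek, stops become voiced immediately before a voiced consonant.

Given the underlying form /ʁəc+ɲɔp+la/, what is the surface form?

[ʁəɟɲɔbla]

/c/ is a voiceless palatal stop. The following trigger /ɲ/ is voiced, so /c/ must become voiced as well.
The voiced palatal stop is [ɟ], so /c/ → [ɟ].
At the second juncture, /p/ likewise becomes [b] adjacent to /l/.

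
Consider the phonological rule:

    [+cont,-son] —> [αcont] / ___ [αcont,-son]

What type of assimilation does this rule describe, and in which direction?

regressive manner assimilation

The rule copies [cont] (continuancy) from the environment onto the target fricatives; since [±cont] encodes the stop/fricative manner contrast, the assimilating dimension is manner.
Since the environment is written after the underscore, the trigger follows the target; the direction is regressive.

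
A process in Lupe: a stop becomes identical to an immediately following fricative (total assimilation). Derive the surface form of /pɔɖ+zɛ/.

[pɔzzɛ]

/ɖ/ is the segment targeted by the rule; it sits immediately before /z/, so it assimilates completely and surfaces as [z].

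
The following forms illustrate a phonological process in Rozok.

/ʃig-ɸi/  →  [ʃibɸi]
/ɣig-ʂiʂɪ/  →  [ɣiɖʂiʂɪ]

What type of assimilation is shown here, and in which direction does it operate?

regressive place assimilation

Comparing underlying and surface forms, /g/ → [b] is the alternation; the neighbouring /ɸ/ is constant.
The change velar → bilabial matches the place of the following /ɸ/, identifying this as place assimilation.
Manner and voice are unchanged, so the assimilation is partial, not total.
The same holds elsewhere in the data: /g/ → [ɖ] before /ʂ/ (velar → retroflex, matching retroflex) — only place changes, and always toward the following segment.
The trigger is the following segment, so the direction is regressive (anticipatory).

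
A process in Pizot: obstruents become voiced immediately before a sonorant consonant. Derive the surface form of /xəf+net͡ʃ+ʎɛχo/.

[xəvned͡ʒʎɛχo]

The rule targets /f/ (voiceless labiodental fricative), which sits before the trigger /n/ (voiced).
Changing only its voicing to voiced gives [v] — the voiced labiodental fricative.
At the second juncture, /t͡ʃ/ likewise becomes [d͡ʒ] adjacent to /ʎ/.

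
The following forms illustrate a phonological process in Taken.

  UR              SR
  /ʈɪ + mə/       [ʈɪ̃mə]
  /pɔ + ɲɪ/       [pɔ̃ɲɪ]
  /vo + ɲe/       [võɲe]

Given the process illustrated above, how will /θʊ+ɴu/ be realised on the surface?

The data show regressive nasality assimilation (vowel nasalisation): /ɪ/ → [ɪ̃] before /m/; /ɔ/ → [ɔ̃] before /ɲ/; /o/ → [õ] before /ɲ/ — a vowel is nasalised by an immediately following nasal consonant.
/ʊ/ sits next to the nasal /ɴ/ and is therefore nasalised to [ʊ̃].

[θʊ̃ɴu]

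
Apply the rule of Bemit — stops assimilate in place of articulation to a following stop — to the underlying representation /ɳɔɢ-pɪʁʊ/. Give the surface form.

The rule targets /ɢ/ (voiced uvular stop), which sits before the trigger /p/ (bilabial).
The voiced bilabial stop is [b], so /ɢ/ → [b].

[ɳɔbpɪʁʊ]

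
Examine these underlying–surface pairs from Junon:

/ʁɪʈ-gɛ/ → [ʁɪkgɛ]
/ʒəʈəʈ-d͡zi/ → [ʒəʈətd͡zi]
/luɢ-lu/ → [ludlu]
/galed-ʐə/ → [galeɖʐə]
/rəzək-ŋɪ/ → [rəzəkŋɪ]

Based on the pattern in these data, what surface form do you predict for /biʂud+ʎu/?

The data show regressive place assimilation: /ʈ/ → [k] before /g/; /ʈ/ → [t] before /d͡z/; /ɢ/ → [d] before /l/; /d/ → [ɖ] before /ʐ/. In each pair only place changes, matching the following consonant, while manner and voice stay constant.
No alternation appears in [rəzəkŋɪ]: there the adjacent consonants already agree in place (/k/ and /ŋ/ are both velar), so this form is consistent with the same rule.
The rule targets /d/ (voiced alveolar stop), which sits before the trigger /ʎ/ (palatal).
A voiced palatal stop is [ɟ], so the surface segment is [ɟ].

[biʂuɟʎu]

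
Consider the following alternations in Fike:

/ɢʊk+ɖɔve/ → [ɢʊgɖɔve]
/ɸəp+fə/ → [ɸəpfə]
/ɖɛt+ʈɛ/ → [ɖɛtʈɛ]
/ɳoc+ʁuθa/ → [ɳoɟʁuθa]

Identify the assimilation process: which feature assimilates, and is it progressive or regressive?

regressive voicing assimilation

Underlying /k/ is realised as [g] next to /ɖ/; /ɖ/ itself does not change.
/k/ is voiceless while /ɖ/ is voiced; the output [g] is voiced, matching the trigger — so the feature that spreads is voicing.
Place and manner are unchanged, so the assimilation is partial, not total.
The other alternating form patterns the same way: /c/ → [ɟ] before /ʁ/ (voiceless → voiced, matching voiced) — only voicing changes, and always toward the following segment.
Nothing changes in [ɸəpfə], [ɖɛtʈɛ]: there the adjacent consonants already agree in voicing (/p/ and /f/ are both voiceless; /t/ and /ʈ/ are both voiceless), so these forms are consistent with the same rule.
Since the segment that changes precedes the conditioning segment, the assimilation is regressive.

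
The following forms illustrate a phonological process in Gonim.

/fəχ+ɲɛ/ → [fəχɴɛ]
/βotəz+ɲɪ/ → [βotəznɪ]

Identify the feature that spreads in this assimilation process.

Comparing underlying and surface forms, /ɲ/ → [ɴ] is the alternation; the neighbouring /χ/ is constant.
/ɲ/ is palatal while /χ/ is uvular; the output [ɴ] is uvular, matching the trigger — so the feature that spreads is place.
The same holds elsewhere in the data: /ɲ/ → [n] after /z/ (palatal → alveolar, matching alveolar) — only place changes, and always toward the preceding segment.

place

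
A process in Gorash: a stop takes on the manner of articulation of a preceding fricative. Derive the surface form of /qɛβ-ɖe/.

The rule targets /ɖ/ (voiced retroflex stop), which sits after the trigger /β/ (fricative).
Changing only its manner to fricative gives [ʐ] — the voiced retroflex fricative.

[qɛβʐe]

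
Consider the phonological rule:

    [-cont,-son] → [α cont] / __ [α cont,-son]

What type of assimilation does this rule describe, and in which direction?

regressive manner assimilation

The shared variable α links the value of [cont] on the target to that of the neighbouring obstruent. [cont] distinguishes stops from fricatives — a manner-of-articulation feature — so this is manner assimilation.
The conditioning segment sits to the right of the focus bar, meaning the trigger follows the segment that changes — regressive assimilation.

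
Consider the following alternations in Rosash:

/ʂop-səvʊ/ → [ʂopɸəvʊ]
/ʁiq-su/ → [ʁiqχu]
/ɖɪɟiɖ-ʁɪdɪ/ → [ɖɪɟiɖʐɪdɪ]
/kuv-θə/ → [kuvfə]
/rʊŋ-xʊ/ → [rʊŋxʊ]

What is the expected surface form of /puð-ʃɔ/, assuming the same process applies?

[puðθɔ]

The data show progressive place assimilation: /s/ → [ɸ] after /p/; /s/ → [χ] after /q/; /ʁ/ → [ʐ] after /ɖ/; /θ/ → [f] after /v/. In each pair only place changes, matching the preceding consonant, while manner and voice stay constant.
Nothing changes in [rʊŋxʊ]: there the adjacent consonants already agree in place (/x/ and /ŋ/ are both velar), so this form is consistent with the same rule.
/ʃ/ is a voiceless postalveolar fricative. The preceding trigger /ð/ is dental, so /ʃ/ must become dental as well.
Changing only its place to dental gives [θ] — the voiceless dental fricative.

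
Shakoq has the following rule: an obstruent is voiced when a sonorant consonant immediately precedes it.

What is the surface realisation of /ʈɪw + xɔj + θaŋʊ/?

[ʈɪwɣɔjðaŋʊ]

/x/ is a voiceless velar fricative. The preceding trigger /w/ is voiced, so /x/ must become voiced as well.
A voiced velar fricative is [ɣ], so the surface segment is [ɣ].
The same rule applies at the second boundary: /θ/ → [ð] next to /j/.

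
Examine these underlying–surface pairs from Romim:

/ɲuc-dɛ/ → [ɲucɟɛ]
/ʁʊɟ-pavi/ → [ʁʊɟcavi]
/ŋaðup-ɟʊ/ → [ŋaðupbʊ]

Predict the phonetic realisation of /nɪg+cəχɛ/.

The data show progressive place assimilation: /d/ → [ɟ] after /c/; /p/ → [c] after /ɟ/; /ɟ/ → [b] after /p/. In each pair only place changes, matching the preceding consonant, while manner and voice stay constant.
The rule targets /c/ (voiceless palatal stop), which sits after the trigger /g/ (velar).
A voiceless velar stop is [k], so the surface segment is [k].

[nɪgkəχɛ]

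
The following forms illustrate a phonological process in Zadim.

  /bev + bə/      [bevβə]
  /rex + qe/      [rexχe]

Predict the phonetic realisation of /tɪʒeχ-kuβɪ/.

The data show progressive manner assimilation: /b/ → [β] after /v/; /q/ → [χ] after /x/. In each pair only manner changes, matching the preceding consonant, while place and voice stay constant.
The rule targets /k/ (voiceless velar stop), which sits after the trigger /χ/ (fricative).
A voiceless velar fricative is [x], so the surface segment is [x].

[tɪʒeχxuβɪ]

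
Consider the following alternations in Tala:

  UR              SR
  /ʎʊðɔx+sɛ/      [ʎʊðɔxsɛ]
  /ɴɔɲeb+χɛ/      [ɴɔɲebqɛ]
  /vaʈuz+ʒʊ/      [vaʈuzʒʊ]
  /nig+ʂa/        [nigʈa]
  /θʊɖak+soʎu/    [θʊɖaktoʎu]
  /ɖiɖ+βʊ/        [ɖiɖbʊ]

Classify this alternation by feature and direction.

progressive manner assimilation

The segment that alternates is /χ/, which surfaces as [q] when adjacent to /b/.
The change fricative → stop matches the manner of the preceding /b/, identifying this as manner assimilation.
Place and voice are unchanged, so the assimilation is partial, not total.
The same holds elsewhere in the data: /ʂ/ → [ʈ] after /g/ (fricative → stop, matching a stop); /s/ → [t] after /k/ (fricative → stop, matching a stop); /β/ → [b] after /ɖ/ (fricative → stop, matching a stop) — only manner changes, and always toward the preceding segment.
Nothing changes in [ʎʊðɔxsɛ], [vaʈuzʒʊ]: there the adjacent consonants already agree in manner (/s/ and /x/ are both fricatives; /ʒ/ and /z/ are both fricatives), so these forms are consistent with the same rule.
Since the segment that changes follows the conditioning segment, the assimilation is progressive.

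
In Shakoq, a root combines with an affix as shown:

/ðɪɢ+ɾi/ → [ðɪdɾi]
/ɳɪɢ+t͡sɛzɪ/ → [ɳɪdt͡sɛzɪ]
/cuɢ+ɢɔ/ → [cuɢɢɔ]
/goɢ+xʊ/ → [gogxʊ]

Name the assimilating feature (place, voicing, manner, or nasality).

place

Comparing underlying and surface forms, /ɢ/ → [d] is the alternation; the neighbouring /ɾ/ is constant.
The change uvular → alveolar matches the place of the following /ɾ/, identifying this as place assimilation.
Checking the remaining alternations: /ɢ/ → [d] before /t͡s/ (uvular → alveolar, matching alveolar); /ɢ/ → [g] before /x/ (uvular → velar, matching velar) — only place changes, and always toward the following segment.
No alternation appears in [cuɢɢɔ]: there the adjacent consonants already agree in place (/ɢ/ and /ɢ/ are both uvular), so this form is consistent with the same rule.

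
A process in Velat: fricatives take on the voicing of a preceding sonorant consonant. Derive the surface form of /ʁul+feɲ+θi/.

The rule targets /f/ (voiceless labiodental fricative), which sits after the trigger /l/ (voiced).
Changing only its voicing to voiced gives [v] — the voiced labiodental fricative.
The same rule applies at the second boundary: /θ/ → [ð] next to /ɲ/.

[ʁulveɲði]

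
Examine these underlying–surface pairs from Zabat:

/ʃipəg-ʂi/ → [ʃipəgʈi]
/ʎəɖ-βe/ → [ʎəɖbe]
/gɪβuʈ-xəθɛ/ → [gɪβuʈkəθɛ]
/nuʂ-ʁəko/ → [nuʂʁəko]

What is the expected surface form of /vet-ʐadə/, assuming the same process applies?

The data show progressive manner assimilation: /ʂ/ → [ʈ] after /g/; /β/ → [b] after /ɖ/; /x/ → [k] after /ʈ/. In each pair only manner changes, matching the preceding consonant, while place and voice stay constant.
Nothing changes in [nuʂʁəko]: there the adjacent consonants already agree in manner (/ʁ/ and /ʂ/ are both fricatives), so this form is consistent with the same rule.
/ʐ/ is a voiced retroflex fricative. The preceding trigger /t/ is a stop, so /ʐ/ must become a stop as well.
Changing only its manner to stop gives [ɖ] — the voiced retroflex stop.

[vetɖadə]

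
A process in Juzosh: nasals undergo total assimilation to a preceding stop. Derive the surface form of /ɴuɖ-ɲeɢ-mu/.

[ɴuɖɖeɢɢu]

/ɲ/ is the segment targeted by the rule; it sits immediately after /ɖ/, so it assimilates completely and surfaces as [ɖ].
At the second juncture, /m/ likewise becomes [ɢ] adjacent to /ɢ/.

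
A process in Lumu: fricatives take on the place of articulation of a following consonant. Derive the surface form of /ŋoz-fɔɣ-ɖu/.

[ŋovfɔʐɖu]

The rule targets /z/ (voiced alveolar fricative), which sits before the trigger /f/ (labiodental).
Changing only its place to labiodental gives [v] — the voiced labiodental fricative.
The same rule applies at the second boundary: /ɣ/ → [ʐ] next to /ɖ/.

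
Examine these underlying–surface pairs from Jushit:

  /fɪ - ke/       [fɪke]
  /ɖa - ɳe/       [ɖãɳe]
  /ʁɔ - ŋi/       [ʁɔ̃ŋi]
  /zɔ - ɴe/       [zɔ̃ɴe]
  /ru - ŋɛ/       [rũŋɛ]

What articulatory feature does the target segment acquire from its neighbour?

The vowel /a/ surfaces as nasalised [ã] next to the following nasal /ɳ/ — it has acquired the [+nasal] feature of its neighbour.
The other forms show the same pattern: /ɔ/ → [ɔ̃] before /ŋ/; /ɔ/ → [ɔ̃] before /ɴ/; /u/ → [ũ] before /ŋ/ — each time a vowel is nasalised next to a following nasal.
No change occurs in [fɪke] because the vowel at the boundary is adjacent to an oral consonant, not a nasal (/ɪ/ next to /k/).

nasality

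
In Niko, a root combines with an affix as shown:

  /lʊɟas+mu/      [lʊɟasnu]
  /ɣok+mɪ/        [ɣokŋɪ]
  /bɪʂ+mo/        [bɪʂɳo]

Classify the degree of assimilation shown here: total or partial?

The segment that alternates is /m/, which surfaces as [n] when adjacent to /s/.
The change bilabial → alveolar matches the place of the preceding /s/, identifying this as place assimilation.
Manner and voice are unchanged, so the assimilation is partial, not total.
The other alternating forms pattern the same way: /m/ → [ŋ] after /k/ (bilabial → velar, matching velar); /m/ → [ɳ] after /ʂ/ (bilabial → retroflex, matching retroflex) — only place changes, and always toward the preceding segment.

partial assimilation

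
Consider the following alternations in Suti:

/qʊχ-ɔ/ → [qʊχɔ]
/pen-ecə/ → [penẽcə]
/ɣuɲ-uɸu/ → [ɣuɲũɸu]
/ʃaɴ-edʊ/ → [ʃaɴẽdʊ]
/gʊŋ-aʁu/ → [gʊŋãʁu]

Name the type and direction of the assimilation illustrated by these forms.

progressive nasality assimilation (vowel nasalisation)

The vowel /e/ surfaces as nasalised [ẽ] next to the preceding nasal /n/ — it has acquired the [+nasal] feature of its neighbour.
Likewise in the remaining data: /u/ → [ũ] after /ɲ/; /e/ → [ẽ] after /ɴ/; /a/ → [ã] after /ŋ/ — each time a vowel is nasalised next to a preceding nasal.
No change occurs in [qʊχɔ] because the vowel at the boundary is adjacent to an oral consonant, not a nasal (/ɔ/ next to /χ/).
Because the conditioning nasal is to the left of the vowel that changes, the process is progressive (perseverative).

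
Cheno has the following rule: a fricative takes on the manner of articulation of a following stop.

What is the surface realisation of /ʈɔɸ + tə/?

[ʈɔptə]

The rule targets /ɸ/ (voiceless bilabial fricative), which sits before the trigger /t/ (stop).
The voiceless bilabial stop is [p], so /ɸ/ → [p].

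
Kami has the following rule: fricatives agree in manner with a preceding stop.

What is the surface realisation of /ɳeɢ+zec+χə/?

/z/ is a voiced alveolar fricative. The preceding trigger /ɢ/ is a stop, so /z/ must become a stop as well.
Changing only its manner to stop gives [d] — the voiced alveolar stop.
The same rule applies at the second boundary: /χ/ → [q] next to /c/.

[ɳeɢdecqə]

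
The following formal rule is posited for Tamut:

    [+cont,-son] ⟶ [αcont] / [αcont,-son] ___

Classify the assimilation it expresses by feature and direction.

The rule copies [cont] (continuancy) from the environment onto the target fricatives; since [±cont] encodes the stop/fricative manner contrast, the assimilating dimension is manner.
Since the environment is written before the underscore, the trigger precedes the target; the direction is progressive.

progressive manner assimilation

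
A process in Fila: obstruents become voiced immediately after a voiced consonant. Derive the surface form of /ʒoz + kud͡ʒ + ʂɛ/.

[ʒozgud͡ʒʐɛ]

The rule targets /k/ (voiceless velar stop), which sits after the trigger /z/ (voiced).
Changing only its voicing to voiced gives [g] — the voiced velar stop.
The same rule applies at the second boundary: /ʂ/ → [ʐ] next to /d͡ʒ/.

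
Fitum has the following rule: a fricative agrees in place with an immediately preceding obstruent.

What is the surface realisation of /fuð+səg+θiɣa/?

[fuðθəgxiɣa]

/s/ is a voiceless alveolar fricative. The preceding trigger /ð/ is dental, so /s/ must become dental as well.
The voiceless dental fricative is [θ], so /s/ → [θ].
At the second juncture, /θ/ likewise becomes [x] adjacent to /g/.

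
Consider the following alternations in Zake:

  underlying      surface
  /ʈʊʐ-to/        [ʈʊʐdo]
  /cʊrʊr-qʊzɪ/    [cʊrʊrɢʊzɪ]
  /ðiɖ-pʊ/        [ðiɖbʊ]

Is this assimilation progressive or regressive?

Comparing underlying and surface forms, /t/ → [d] is the alternation; the neighbouring /ʐ/ is constant.
/t/ is voiceless while /ʐ/ is voiced; the output [d] is voiced, matching the trigger — so the feature that spreads is voicing.
The same holds elsewhere in the data: /q/ → [ɢ] after /r/ (voiceless → voiced, matching voiced); /p/ → [b] after /ɖ/ (voiceless → voiced, matching voiced) — only voicing changes, and always toward the preceding segment.
The trigger is the preceding segment, so the direction is progressive (perseverative).

progressive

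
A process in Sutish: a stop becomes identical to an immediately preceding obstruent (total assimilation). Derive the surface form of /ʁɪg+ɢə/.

/ɢ/ is the segment targeted by the rule; it sits immediately after /g/, so it assimilates completely and surfaces as [g].

[ʁɪggə]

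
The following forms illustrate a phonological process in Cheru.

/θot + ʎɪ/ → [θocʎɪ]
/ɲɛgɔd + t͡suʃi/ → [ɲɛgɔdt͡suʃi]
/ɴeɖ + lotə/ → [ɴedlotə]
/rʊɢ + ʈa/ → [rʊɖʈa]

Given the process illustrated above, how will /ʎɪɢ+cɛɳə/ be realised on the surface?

The data show regressive place assimilation: /t/ → [c] before /ʎ/; /ɖ/ → [d] before /l/; /ɢ/ → [ɖ] before /ʈ/. In each pair only place changes, matching the following consonant, while manner and voice stay constant.
No alternation appears in [ɲɛgɔdt͡suʃi]: there the adjacent consonants already agree in place (/d/ and /t͡s/ are both alveolar), so this form is consistent with the same rule.
/ɢ/ is a voiced uvular stop. The following trigger /c/ is palatal, so /ɢ/ must become palatal as well.
The voiced palatal stop is [ɟ], so /ɢ/ → [ɟ].

[ʎɪɟcɛɳə]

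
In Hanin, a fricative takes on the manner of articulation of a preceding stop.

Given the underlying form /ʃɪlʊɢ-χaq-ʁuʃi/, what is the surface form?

The rule targets /χ/ (voiceless uvular fricative), which sits after the trigger /ɢ/ (stop).
A voiceless uvular stop is [q], so the surface segment is [q].
At the second juncture, /ʁ/ likewise becomes [ɢ] adjacent to /q/.

[ʃɪlʊɢqaqɢuʃi]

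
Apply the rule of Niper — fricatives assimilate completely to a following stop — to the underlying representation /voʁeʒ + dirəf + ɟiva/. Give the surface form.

/ʒ/ is the segment targeted by the rule; it sits immediately before /d/, so it assimilates completely and surfaces as [d].
The same rule applies at the second boundary: /f/ → [ɟ] next to /ɟ/.

[voʁeddirəɟɟiva]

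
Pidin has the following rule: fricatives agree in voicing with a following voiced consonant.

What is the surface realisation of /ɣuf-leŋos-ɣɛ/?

/f/ is a voiceless labiodental fricative. The following trigger /l/ is voiced, so /f/ must become voiced as well.
The voiced labiodental fricative is [v], so /f/ → [v].
The same rule applies at the second boundary: /s/ → [z] next to /ɣ/.

[ɣuvleŋozɣɛ]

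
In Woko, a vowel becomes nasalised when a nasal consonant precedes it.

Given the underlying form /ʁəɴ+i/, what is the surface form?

The vowel /i/ is adjacent to the preceding nasal /ɴ/, so it acquires [+nasal] and surfaces as [ĩ].

[ʁəɴĩ]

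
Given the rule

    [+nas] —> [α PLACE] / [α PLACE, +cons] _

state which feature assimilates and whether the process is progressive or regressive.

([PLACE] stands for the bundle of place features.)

progressive place assimilation

The rule copies the place features (abbreviated [PLACE]) from the environment onto the target, so the assimilating feature is place.
The conditioning segment sits to the left of the focus bar, meaning the trigger precedes the segment that changes — progressive assimilation.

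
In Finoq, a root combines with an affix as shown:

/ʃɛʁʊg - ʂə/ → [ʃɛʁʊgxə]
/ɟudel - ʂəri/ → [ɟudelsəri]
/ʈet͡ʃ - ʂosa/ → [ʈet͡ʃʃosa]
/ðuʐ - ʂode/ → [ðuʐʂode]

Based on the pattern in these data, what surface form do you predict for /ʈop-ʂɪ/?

[ʈopɸɪ]

The data show progressive place assimilation: /ʂ/ → [x] after /g/; /ʂ/ → [s] after /l/; /ʂ/ → [ʃ] after /t͡ʃ/. In each pair only place changes, matching the preceding consonant, while manner and voice stay constant.
No alternation appears in [ðuʐʂode]: there the adjacent consonants already agree in place (/ʂ/ and /ʐ/ are both retroflex), so this form is consistent with the same rule.
/ʂ/ is a voiceless retroflex fricative. The preceding trigger /p/ is bilabial, so /ʂ/ must become bilabial as well.
The voiceless bilabial fricative is [ɸ], so /ʂ/ → [ɸ].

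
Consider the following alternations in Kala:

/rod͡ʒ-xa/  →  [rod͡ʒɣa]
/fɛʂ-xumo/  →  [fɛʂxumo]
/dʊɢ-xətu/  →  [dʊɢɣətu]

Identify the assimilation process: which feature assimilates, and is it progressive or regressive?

Underlying /x/ is realised as [ɣ] next to /d͡ʒ/; /d͡ʒ/ itself does not change.
/x/ is voiceless while /d͡ʒ/ is voiced; the output [ɣ] is voiced, matching the trigger — so the feature that spreads is voicing.
Place and manner are unchanged, so the assimilation is partial, not total.
The other alternating form patterns the same way: /x/ → [ɣ] after /ɢ/ (voiceless → voiced, matching voiced) — only voicing changes, and always toward the preceding segment.
Nothing changes in [fɛʂxumo]: there the adjacent consonants already agree in voicing (/x/ and /ʂ/ are both voiceless), so this form is consistent with the same rule.
Since the segment that changes follows the conditioning segment, the assimilation is progressive.

progressive voicing assimilation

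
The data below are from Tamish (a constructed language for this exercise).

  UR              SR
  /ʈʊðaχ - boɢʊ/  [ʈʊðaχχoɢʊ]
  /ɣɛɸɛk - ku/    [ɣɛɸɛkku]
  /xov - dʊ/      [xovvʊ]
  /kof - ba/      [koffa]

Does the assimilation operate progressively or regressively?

progressive

The segment that alternates is /b/, which surfaces as [χ] when adjacent to /χ/.
The output [χ] is identical to the trigger /χ/ — every feature (place, manner, voicing) has been copied — so this is total assimilation.
The remaining alternations confirm this: /d/ → [v] after /v/; /b/ → [f] after /f/ — in each case the output is a copy of the preceding consonant.
In [ɣɛɸɛkku] the two consonants at the boundary are already identical (/k/ + /k/), so the rule applies vacuously and nothing changes.
Since the segment that changes follows the conditioning segment, the assimilation is progressive.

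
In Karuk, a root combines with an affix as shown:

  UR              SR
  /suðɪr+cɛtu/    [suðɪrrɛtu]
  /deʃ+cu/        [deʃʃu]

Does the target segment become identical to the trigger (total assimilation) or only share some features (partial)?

total assimilation

The segment that alternates is /c/, which surfaces as [r] when adjacent to /r/.
The output [r] is identical to the trigger /r/ — every feature (place, manner, voicing) has been copied — so this is total assimilation.
The remaining alternation confirms this: /c/ → [ʃ] after /ʃ/ — in each case the output is a copy of the preceding consonant.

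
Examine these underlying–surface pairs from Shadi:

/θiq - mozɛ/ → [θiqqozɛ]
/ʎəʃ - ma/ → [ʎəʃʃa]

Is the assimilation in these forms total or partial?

Underlying /m/ is realised as [q] next to /q/; /q/ itself does not change.
The output [q] is identical to the trigger /q/ — every feature (place, manner, voicing) has been copied — so this is total assimilation.
The remaining alternation confirms this: /m/ → [ʃ] after /ʃ/ — in each case the output is a copy of the preceding consonant.

total assimilation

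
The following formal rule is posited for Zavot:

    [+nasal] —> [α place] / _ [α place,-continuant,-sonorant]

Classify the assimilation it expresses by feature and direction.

The rule copies the place features (abbreviated [place]) from the environment onto the target, so the assimilating feature is place.
The conditioning segment sits to the right of the focus bar, meaning the trigger follows the segment that changes — regressive assimilation.

regressive place assimilation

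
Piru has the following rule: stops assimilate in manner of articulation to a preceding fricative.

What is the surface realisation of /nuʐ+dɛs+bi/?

/d/ is a voiced alveolar stop. The preceding trigger /ʐ/ is a fricative, so /d/ must become a fricative as well.
The voiced alveolar fricative is [z], so /d/ → [z].
At the second juncture, /b/ likewise becomes [β] adjacent to /s/.

[nuʐzɛsβi]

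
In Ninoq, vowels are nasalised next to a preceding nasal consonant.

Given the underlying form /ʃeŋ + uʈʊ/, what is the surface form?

[ʃeŋũʈʊ]

/u/ sits next to the nasal /ŋ/ and is therefore nasalised to [ũ].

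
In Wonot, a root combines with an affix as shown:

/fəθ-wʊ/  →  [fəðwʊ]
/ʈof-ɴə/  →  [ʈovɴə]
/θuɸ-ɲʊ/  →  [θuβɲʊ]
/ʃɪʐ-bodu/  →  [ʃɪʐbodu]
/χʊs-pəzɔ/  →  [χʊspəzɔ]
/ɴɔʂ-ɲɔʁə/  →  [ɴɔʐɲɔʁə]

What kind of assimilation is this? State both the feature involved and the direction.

regressive voicing assimilation

The segment that alternates is /θ/, which surfaces as [ð] when adjacent to /w/.
The change voiceless → voiced matches the voicing of the following /w/, identifying this as voicing assimilation.
Place and manner are unchanged, so the assimilation is partial, not total.
The other alternating forms pattern the same way: /f/ → [v] before /ɴ/ (voiceless → voiced, matching voiced); /ɸ/ → [β] before /ɲ/ (voiceless → voiced, matching voiced); /ʂ/ → [ʐ] before /ɲ/ (voiceless → voiced, matching voiced) — only voicing changes, and always toward the following segment.
Nothing changes in [ʃɪʐbodu], [χʊspəzɔ]: there the adjacent consonants already agree in voicing (/ʐ/ and /b/ are both voiced; /s/ and /p/ are both voiceless), so these forms are consistent with the same rule.
The trigger is the following segment, so the direction is regressive (anticipatory).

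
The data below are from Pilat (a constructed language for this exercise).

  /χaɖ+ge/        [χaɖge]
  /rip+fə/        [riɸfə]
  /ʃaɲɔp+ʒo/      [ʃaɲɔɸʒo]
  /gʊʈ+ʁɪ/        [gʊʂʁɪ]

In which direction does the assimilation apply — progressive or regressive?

Comparing underlying and surface forms, /p/ → [ɸ] is the alternation; the neighbouring /f/ is constant.
The change stop → fricative matches the manner of the following /f/, identifying this as manner assimilation.
The other alternating forms pattern the same way: /p/ → [ɸ] before /ʒ/ (stop → fricative, matching a fricative); /ʈ/ → [ʂ] before /ʁ/ (stop → fricative, matching a fricative) — only manner changes, and always toward the following segment.
No alternation appears in [χaɖge]: there the adjacent consonants already agree in manner (/ɖ/ and /g/ are both stops), so this form is consistent with the same rule.
Since the segment that changes precedes the conditioning segment, the assimilation is regressive.

regressive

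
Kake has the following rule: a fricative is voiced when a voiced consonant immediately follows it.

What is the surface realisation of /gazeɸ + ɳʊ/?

[gazeβɳʊ]

The rule targets /ɸ/ (voiceless bilabial fricative), which sits before the trigger /ɳ/ (voiced).
Changing only its voicing to voiced gives [β] — the voiced bilabial fricative.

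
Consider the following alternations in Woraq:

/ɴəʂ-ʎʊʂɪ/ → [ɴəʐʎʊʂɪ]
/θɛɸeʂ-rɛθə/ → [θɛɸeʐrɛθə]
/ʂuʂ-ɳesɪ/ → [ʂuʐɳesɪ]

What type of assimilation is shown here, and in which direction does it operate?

regressive voicing assimilation

The segment that alternates is /ʂ/, which surfaces as [ʐ] when adjacent to /ʎ/.
/ʂ/ is voiceless while /ʎ/ is voiced; the output [ʐ] is voiced, matching the trigger — so the feature that spreads is voicing.
Place and manner are unchanged, so the assimilation is partial, not total.
The same holds elsewhere in the data: /ʂ/ → [ʐ] before /r/ (voiceless → voiced, matching voiced); /ʂ/ → [ʐ] before /ɳ/ (voiceless → voiced, matching voiced) — only voicing changes, and always toward the following segment.
The trigger is the following segment, so the direction is regressive (anticipatory).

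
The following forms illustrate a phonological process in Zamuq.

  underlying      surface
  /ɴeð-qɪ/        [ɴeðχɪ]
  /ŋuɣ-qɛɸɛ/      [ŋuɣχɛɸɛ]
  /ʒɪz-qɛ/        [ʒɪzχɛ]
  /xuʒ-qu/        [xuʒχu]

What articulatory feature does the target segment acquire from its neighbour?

The segment that alternates is /q/, which surfaces as [χ] when adjacent to /ð/.
The change stop → fricative matches the manner of the preceding /ð/, identifying this as manner assimilation.
The other alternating forms pattern the same way: /q/ → [χ] after /ɣ/ (stop → fricative, matching a fricative); /q/ → [χ] after /z/ (stop → fricative, matching a fricative); /q/ → [χ] after /ʒ/ (stop → fricative, matching a fricative) — only manner changes, and always toward the preceding segment.

manner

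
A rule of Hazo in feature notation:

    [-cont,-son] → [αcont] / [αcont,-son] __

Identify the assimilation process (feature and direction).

The shared variable α links the value of [cont] on the target to that of the neighbouring obstruent. [cont] distinguishes stops from fricatives — a manner-of-articulation feature — so this is manner assimilation.
The conditioning segment sits to the left of the focus bar, meaning the trigger precedes the segment that changes — progressive assimilation.

progressive manner assimilation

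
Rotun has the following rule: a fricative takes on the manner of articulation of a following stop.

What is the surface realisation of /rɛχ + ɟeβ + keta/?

/χ/ is a voiceless uvular fricative. The following trigger /ɟ/ is a stop, so /χ/ must become a stop as well.
A voiceless uvular stop is [q], so the surface segment is [q].
At the second juncture, /β/ likewise becomes [b] adjacent to /k/.

[rɛqɟebketa]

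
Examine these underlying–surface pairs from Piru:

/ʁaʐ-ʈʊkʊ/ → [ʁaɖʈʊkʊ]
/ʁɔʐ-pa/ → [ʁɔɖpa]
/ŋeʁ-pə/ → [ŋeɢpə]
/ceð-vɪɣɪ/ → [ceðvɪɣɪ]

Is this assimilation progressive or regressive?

Underlying /ʐ/ is realised as [ɖ] next to /ʈ/; /ʈ/ itself does not change.
The change fricative → stop matches the manner of the following /ʈ/, identifying this as manner assimilation.
Checking the remaining alternations: /ʐ/ → [ɖ] before /p/ (fricative → stop, matching a stop); /ʁ/ → [ɢ] before /p/ (fricative → stop, matching a stop) — only manner changes, and always toward the following segment.
Nothing changes in [ceðvɪɣɪ]: there the adjacent consonants already agree in manner (/ð/ and /v/ are both fricatives), so this form is consistent with the same rule.
The trigger is the following segment, so the direction is regressive (anticipatory).

regressive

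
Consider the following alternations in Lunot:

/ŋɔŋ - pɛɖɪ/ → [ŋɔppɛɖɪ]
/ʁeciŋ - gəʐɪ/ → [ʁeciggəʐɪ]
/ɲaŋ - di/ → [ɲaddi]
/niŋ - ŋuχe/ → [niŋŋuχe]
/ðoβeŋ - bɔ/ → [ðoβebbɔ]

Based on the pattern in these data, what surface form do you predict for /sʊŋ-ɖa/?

[sʊɖɖa]

The data show regressive total assimilation (/ŋ/ → [p] before /p/; /ŋ/ → [g] before /g/; /ŋ/ → [d] before /d/; /ŋ/ → [b] before /b/): in every case the target segment becomes identical to its following neighbour, copying more than a single feature.
In [niŋŋuχe] the two consonants at the boundary are already identical (/ŋ/ + /ŋ/), so the rule applies vacuously and nothing changes.
/ŋ/ is the segment targeted by the rule; it sits immediately before /ɖ/, so it assimilates completely and surfaces as [ɖ].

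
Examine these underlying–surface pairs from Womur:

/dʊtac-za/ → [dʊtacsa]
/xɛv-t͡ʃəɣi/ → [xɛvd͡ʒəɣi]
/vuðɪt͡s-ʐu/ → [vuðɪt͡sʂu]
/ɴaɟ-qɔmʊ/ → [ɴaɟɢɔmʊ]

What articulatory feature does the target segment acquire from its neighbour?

voicing

Comparing underlying and surface forms, /z/ → [s] is the alternation; the neighbouring /c/ is constant.
/z/ is voiced while /c/ is voiceless; the output [s] is voiceless, matching the trigger — so the feature that spreads is voicing.
The same holds elsewhere in the data: /t͡ʃ/ → [d͡ʒ] after /v/ (voiceless → voiced, matching voiced); /ʐ/ → [ʂ] after /t͡s/ (voiced → voiceless, matching voiceless); /q/ → [ɢ] after /ɟ/ (voiceless → voiced, matching voiced) — only voicing changes, and always toward the preceding segment.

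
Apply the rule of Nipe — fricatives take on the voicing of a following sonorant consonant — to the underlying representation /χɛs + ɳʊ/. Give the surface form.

[χɛzɳʊ]

The rule targets /s/ (voiceless alveolar fricative), which sits before the trigger /ɳ/ (voiced).
The voiced alveolar fricative is [z], so /s/ → [z].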